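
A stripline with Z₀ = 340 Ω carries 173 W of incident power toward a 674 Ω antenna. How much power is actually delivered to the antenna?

Γ = (674 − 340)/(674 + 340) = 0.329
|Γ|² = 0.108
P_refl = |Γ|²·P_inc = 18.8 W, P_del = (1 − |Γ|²)·P_inc = 154 W

P_delivered ≈ 154 W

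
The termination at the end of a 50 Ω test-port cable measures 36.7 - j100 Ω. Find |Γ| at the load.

|Γ| ≈ 0.762

Γ = (Z_L − Z_0)/(Z_L + Z_0) = (-13.3 − j100)/(86.7 − j100)
|Γ| = 101/132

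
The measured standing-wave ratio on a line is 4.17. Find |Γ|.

|Γ| ≈ 0.613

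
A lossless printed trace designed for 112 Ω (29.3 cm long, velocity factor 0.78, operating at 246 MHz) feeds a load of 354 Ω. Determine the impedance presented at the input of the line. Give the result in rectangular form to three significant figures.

λ = v/f = 0.78·c / 246 MHz = 0.951 m
βl = 2π·l/λ = 2π × 0.308 = 111°
tan(βl) = tan(111°) = -2.62
Z_in = Z_0·(Z_L + jZ_0·tanβl)/(Z_0 + jZ_L·tanβl)
     = 112·(354 − j293)/(112 − j928)

Z_in ≈ 40 + j37.9 Ω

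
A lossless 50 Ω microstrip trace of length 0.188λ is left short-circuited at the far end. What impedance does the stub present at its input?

βl = 2π × 0.188 = 67.7°
tan(βl) = 2.44
For a short-circuited stub, Z_in = jZ_0·tan(βl)

Z_in ≈ +j122 Ω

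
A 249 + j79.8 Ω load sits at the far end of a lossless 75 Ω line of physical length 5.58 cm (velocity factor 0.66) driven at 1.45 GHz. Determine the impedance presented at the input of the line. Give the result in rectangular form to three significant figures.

λ = v/f = 0.66·c / 1.45 GHz = 0.137 m
βl = 2π·l/λ = 2π × 0.409 = 147°
tan(βl) = tan(147°) = -0.647
Z_in = Z_0·(Z_L + jZ_0·tanβl)/(Z_0 + jZ_L·tanβl)
     = 75·(249 + j31.3)/(127 − j161)

Z_in ≈ 47.3 + j78.8 Ω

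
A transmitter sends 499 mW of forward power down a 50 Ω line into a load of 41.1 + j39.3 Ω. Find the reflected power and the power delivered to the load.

P_reflected ≈ 82.3 mW; P_delivered ≈ 417 mW

|Γ| = |(-8.9 + j39.3)/(91.1 + j39.3)| = 0.406
|Γ|² = 0.165
P_refl = |Γ|²·P_inc = 82.3 mW, P_del = (1 − |Γ|²)·P_inc = 417 mW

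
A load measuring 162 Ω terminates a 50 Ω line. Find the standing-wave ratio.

For a purely resistive load, VSWR = R_L/Z_0 or Z_0/R_L (whichever > 1) = 162/50

VSWR ≈ 3.24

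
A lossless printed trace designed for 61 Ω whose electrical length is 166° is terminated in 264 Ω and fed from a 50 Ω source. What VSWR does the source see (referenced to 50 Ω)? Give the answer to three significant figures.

tan(βl) = -0.249
Z_in = Z_0·(Z_L + jZ_0·tanβl)/(Z_0 + jZ_L·tanβl) = 130 + j125 Ω
Γ_s = (Z_in − Z_s)/(Z_in + Z_s) = (79.6 + j125)/(180 + j125), |Γ_s| = 0.676
VSWR = (1 + |Γ_s|)/(1 − |Γ_s|)

VSWR ≈ 5.18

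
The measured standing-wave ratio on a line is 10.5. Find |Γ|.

|Γ| ≈ 0.826

|Γ| = (S − 1)/(S + 1) = (10.5 − 1)/(10.5 + 1) = 9.5/11.5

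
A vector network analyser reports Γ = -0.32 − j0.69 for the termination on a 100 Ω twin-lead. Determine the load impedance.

Z_L ≈ 19 − j62.2 Ω

Z_L = Z_0·(1 + Γ)/(1 − Γ) = 100·(0.68 − j0.69)/(1.32 + j0.69)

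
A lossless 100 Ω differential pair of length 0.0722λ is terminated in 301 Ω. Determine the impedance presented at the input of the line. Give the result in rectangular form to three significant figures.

Z_in ≈ 118 − j125 Ω

βl = 2π × 0.0722 = 26°
tan(βl) = tan(26°) = 0.488
Z_in = Z_0·(Z_L + jZ_0·tanβl)/(Z_0 + jZ_L·tanβl)
     = 100·(301 + j48.8)/(100 + j147)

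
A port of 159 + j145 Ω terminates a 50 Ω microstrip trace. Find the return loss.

Γ = (109 + j145)/(209 + j145), |Γ| = 0.713
RL = −20·log₁₀|Γ| = −20·log₁₀(0.713)

RL ≈ 2.94 dB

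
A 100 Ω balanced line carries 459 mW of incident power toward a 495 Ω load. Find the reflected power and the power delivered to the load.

P_reflected ≈ 202 mW; P_delivered ≈ 257 mW

Γ = (495 − 100)/(495 + 100) = 0.664
|Γ|² = 0.441
P_refl = |Γ|²·P_inc = 202 mW, P_del = (1 − |Γ|²)·P_inc = 257 mW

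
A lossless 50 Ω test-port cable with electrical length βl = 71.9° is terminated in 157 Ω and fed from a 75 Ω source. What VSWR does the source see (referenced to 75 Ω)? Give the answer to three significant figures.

VSWR ≈ 4.47

tan(βl) = 3.06
Z_in = Z_0·(Z_L + jZ_0·tanβl)/(Z_0 + jZ_L·tanβl) = 17.4 − j14.5 Ω
Γ_s = (Z_in − Z_s)/(Z_in + Z_s) = (-57.6 − j14.5)/(92.4 − j14.5), |Γ_s| = 0.634
VSWR = (1 + |Γ_s|)/(1 − |Γ_s|)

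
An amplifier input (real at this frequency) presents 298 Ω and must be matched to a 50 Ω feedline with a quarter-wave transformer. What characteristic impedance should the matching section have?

Z_qwt = √(Z_0·R_L) = √(50 × 298) = √14900

Z_qwt ≈ 122 Ω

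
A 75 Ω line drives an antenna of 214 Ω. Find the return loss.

RL ≈ 6.36 dB

Γ = (214 − 75)/(214 + 75) = 0.481
RL = −20·log₁₀|Γ| = −20·log₁₀(0.481)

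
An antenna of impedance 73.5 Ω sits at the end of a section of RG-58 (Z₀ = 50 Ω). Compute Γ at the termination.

Γ = (Z_L − Z_0)/(Z_L + Z_0) = (73.5 − 50)/(73.5 + 50) = 23.5/123.5

Γ = 0.19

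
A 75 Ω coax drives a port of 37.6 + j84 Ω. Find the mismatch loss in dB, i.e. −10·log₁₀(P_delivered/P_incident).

Γ = (-37.4 + j84)/(112.6 + j84), |Γ| = 0.655
|Γ|² = 0.428, so P_del/P_inc = 1 − |Γ|² = 0.572
ML = −10·log₁₀(1 − |Γ|²)

mismatch loss ≈ 2.43 dB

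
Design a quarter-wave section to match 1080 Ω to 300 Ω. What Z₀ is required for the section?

Z_qwt ≈ 569 Ω

Z_qwt = √(Z_0·R_L) = √(300 × 1080) = √324000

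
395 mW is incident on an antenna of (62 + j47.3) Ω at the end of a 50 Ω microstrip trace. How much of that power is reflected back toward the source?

|Γ| = |(12 + j47.3)/(112 + j47.3)| = 0.401
|Γ|² = 0.161
P_refl = |Γ|²·P_inc = 63.6 mW, P_del = (1 − |Γ|²)·P_inc = 331 mW

P_reflected ≈ 63.6 mW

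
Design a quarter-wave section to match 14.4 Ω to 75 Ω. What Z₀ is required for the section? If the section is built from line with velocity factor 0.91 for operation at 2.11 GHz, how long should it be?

Z_qwt ≈ 32.9 Ω; length ≈ 3.23 cm

Z_qwt = √(Z_0·R_L) = √(75 × 14.4) = √1080
λ = 0.91·c/f = 0.129 m, so l = λ/4 = 0.0323 m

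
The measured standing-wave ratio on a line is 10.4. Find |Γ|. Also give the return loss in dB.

|Γ| = (S − 1)/(S + 1) = (10.4 − 1)/(10.4 + 1) = 9.4/11.4
RL = −20·log₁₀|Γ| = −20·log₁₀(0.825)

|Γ| ≈ 0.825; return loss ≈ 1.68 dB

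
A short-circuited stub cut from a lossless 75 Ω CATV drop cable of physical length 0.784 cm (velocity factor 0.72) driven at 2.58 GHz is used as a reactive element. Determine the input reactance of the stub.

X_in ≈ 50 Ω (inductive)

λ = v/f = 0.72·c / 2.58 GHz = 0.0837 m
βl = 2π·l/λ = 2π × 0.0936 = 33.7°
tan(βl) = 0.667
For a short-circuited stub, Z_in = jZ_0·tan(βl)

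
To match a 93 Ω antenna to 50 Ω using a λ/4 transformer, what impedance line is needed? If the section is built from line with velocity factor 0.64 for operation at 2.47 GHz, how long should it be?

Z_qwt ≈ 68.2 Ω; length ≈ 1.94 cm

Z_qwt = √(Z_0·R_L) = √(50 × 93) = √4650
λ = 0.64·c/f = 0.0777 m, so l = λ/4 = 0.0194 m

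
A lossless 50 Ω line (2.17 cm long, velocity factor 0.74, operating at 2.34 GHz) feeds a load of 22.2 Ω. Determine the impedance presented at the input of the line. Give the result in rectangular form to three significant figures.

Z_in ≈ 105 + j25.1 Ω

λ = v/f = 0.74·c / 2.34 GHz = 0.0949 m
βl = 2π·l/λ = 2π × 0.229 = 82.3°
tan(βl) = tan(82.3°) = 7.44
Z_in = Z_0·(Z_L + jZ_0·tanβl)/(Z_0 + jZ_L·tanβl)
     = 50·(22.2 + j372)/(50 + j165)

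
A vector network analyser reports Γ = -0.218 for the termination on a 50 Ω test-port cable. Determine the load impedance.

Z_L = Z_0·(1 + Γ)/(1 − Γ) = 50·(0.782)/(1.22)

Z_L ≈ 32.1 Ω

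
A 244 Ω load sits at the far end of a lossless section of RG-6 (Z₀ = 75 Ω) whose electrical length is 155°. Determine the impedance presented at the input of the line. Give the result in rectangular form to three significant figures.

tan(βl) = tan(155°) = -0.466
Z_in = Z_0·(Z_L + jZ_0·tanβl)/(Z_0 + jZ_L·tanβl)
     = 75·(244 − j35)/(75 − j114)

Z_in ≈ 90 + j102 Ω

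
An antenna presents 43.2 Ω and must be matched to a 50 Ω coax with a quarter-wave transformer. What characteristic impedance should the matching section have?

Z_qwt = √(Z_0·R_L) = √(50 × 43.2) = √2160

Z_qwt ≈ 46.5 Ω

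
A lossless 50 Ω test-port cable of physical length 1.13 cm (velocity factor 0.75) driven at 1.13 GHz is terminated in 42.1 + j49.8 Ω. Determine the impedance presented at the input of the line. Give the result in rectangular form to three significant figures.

Z_in ≈ 97 + j60.4 Ω

λ = v/f = 0.75·c / 1.13 GHz = 0.199 m
βl = 2π·l/λ = 2π × 0.0568 = 20.4°
tan(βl) = tan(20.4°) = 0.373
Z_in = Z_0·(Z_L + jZ_0·tanβl)/(Z_0 + jZ_L·tanβl)
     = 50·(42.1 + j68.4)/(31.4 + j15.7)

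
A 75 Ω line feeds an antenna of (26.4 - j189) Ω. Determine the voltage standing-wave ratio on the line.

Γ = (Z_L − Z_0)/(Z_L + Z_0) = (-48.6 − j189)/(101.4 − j189)
|Γ| = 195/214 = 0.91
VSWR = (1 + |Γ|)/(1 − |Γ|) = 1.91/0.0901

VSWR ≈ 21.2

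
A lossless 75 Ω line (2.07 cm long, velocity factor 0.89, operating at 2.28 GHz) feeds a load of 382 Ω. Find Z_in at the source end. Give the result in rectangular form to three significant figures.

Z_in ≈ 18.2 − j35.4 Ω

λ = v/f = 0.89·c / 2.28 GHz = 0.117 m
βl = 2π·l/λ = 2π × 0.177 = 63.6°
tan(βl) = tan(63.6°) = 2.02
Z_in = Z_0·(Z_L + jZ_0·tanβl)/(Z_0 + jZ_L·tanβl)
     = 75·(382 + j151)/(75 + j771)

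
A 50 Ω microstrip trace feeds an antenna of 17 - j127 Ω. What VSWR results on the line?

Γ = (Z_L − Z_0)/(Z_L + Z_0) = (-33 − j127)/(67 − j127)
|Γ| = 131/144 = 0.914
VSWR = (1 + |Γ|)/(1 − |Γ|) = 1.91/0.0862

VSWR ≈ 22.2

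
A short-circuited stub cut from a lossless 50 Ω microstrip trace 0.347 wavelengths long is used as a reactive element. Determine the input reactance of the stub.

X_in ≈ -71.6 Ω (capacitive)

βl = 2π × 0.347 = 125°
tan(βl) = -1.43
For a short-circuited stub, Z_in = jZ_0·tan(βl)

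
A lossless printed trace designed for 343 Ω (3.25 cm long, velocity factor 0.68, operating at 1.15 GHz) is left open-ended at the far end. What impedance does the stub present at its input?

Z_in ≈ −j153 Ω

λ = v/f = 0.68·c / 1.15 GHz = 0.177 m
βl = 2π·l/λ = 2π × 0.183 = 66°
tan(βl) = 2.24
For an open-ended stub, Z_in = −jZ_0·cot(βl) = −jZ_0/tan(βl)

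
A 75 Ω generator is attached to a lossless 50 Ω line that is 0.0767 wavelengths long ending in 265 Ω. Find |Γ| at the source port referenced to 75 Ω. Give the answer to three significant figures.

|Γ| ≈ 0.637

βl = 2π × 0.0767 = 27.6°
tan(βl) = 0.523
Z_in = Z_0·(Z_L + jZ_0·tanβl)/(Z_0 + jZ_L·tanβl) = 38.9 − j81.6 Ω
Γ_s = (Z_in − Z_s)/(Z_in + Z_s) = (-36.1 − j81.6)/(114 − j81.6), |Γ_s| = 0.637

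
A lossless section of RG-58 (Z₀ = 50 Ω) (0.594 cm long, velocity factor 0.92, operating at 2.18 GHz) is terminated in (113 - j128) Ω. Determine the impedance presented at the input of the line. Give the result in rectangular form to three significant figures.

Z_in ≈ 34 − j76.6 Ω

λ = v/f = 0.92·c / 2.18 GHz = 0.127 m
βl = 2π·l/λ = 2π × 0.0469 = 16.9°
tan(βl) = tan(16.9°) = 0.304
Z_in = Z_0·(Z_L + jZ_0·tanβl)/(Z_0 + jZ_L·tanβl)
     = 50·(113 − j113)/(88.9 + j34.3)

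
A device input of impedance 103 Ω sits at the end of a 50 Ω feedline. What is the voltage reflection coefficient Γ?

Γ = 0.346

Γ = (Z_L − Z_0)/(Z_L + Z_0) = (103 − 50)/(103 + 50) = 53/153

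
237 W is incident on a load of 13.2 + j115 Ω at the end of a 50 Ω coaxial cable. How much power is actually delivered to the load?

|Γ| = |(-36.8 + j115)/(63.2 + j115)| = 0.92
|Γ|² = 0.847
P_refl = |Γ|²·P_inc = 201 W, P_del = (1 − |Γ|²)·P_inc = 36.3 W

P_delivered ≈ 36.3 W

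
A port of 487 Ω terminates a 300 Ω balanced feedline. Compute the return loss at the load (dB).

RL ≈ 12.5 dB

Γ = (487 − 300)/(487 + 300) = 0.238
RL = −20·log₁₀|Γ| = −20·log₁₀(0.238)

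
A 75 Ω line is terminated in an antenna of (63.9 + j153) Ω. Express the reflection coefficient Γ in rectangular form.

Γ = (Z_L − Z_0)/(Z_L + Z_0) = (-11.1 + j153)/(138.9 + j153)

Γ ≈ 0.512 + j0.537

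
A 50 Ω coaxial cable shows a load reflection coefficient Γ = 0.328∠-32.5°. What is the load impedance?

Z_L = Z_0·(1 + Γ)/(1 − Γ) = 50·(1.28 − j0.176)/(0.723 + j0.176)

Z_L ≈ 80.5 − j31.8 Ω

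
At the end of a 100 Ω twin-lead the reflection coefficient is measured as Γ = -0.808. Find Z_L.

Z_L = Z_0·(1 + Γ)/(1 − Γ) = 100·(0.192)/(1.81)

Z_L ≈ 10.6 Ω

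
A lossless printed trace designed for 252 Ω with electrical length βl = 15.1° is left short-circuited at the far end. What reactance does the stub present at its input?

X_in ≈ 68 Ω (inductive)

tan(βl) = 0.27
For a short-circuited stub, Z_in = jZ_0·tan(βl)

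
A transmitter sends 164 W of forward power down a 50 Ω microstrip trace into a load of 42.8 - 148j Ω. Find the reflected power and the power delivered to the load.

P_reflected ≈ 118 W; P_delivered ≈ 46 W

|Γ| = |(-7.2 − j148)/(92.8 − j148)| = 0.848
|Γ|² = 0.719
P_refl = |Γ|²·P_inc = 118 W, P_del = (1 − |Γ|²)·P_inc = 46 W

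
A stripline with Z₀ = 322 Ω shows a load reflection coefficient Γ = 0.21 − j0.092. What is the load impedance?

Z_L ≈ 482 − j93.7 Ω

Z_L = Z_0·(1 + Γ)/(1 − Γ) = 322·(1.21 − j0.092)/(0.79 + j0.092)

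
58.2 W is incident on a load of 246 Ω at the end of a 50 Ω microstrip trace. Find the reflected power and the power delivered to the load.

P_reflected ≈ 25.5 W; P_delivered ≈ 32.7 W

Γ = (246 − 50)/(246 + 50) = 0.662
|Γ|² = 0.438
P_refl = |Γ|²·P_inc = 25.5 W, P_del = (1 − |Γ|²)·P_inc = 32.7 W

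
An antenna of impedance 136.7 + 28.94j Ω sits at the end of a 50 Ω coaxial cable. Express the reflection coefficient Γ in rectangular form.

Γ ≈ 0.477 + j0.0811

Γ = (Z_L − Z_0)/(Z_L + Z_0) = (86.7 + j28.94)/(186.7 + j28.94)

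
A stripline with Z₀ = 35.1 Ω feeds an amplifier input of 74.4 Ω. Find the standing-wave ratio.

VSWR ≈ 2.12

Γ = (74.4 − 35.1)/(74.4 + 35.1) = 0.359
VSWR = (1 + 0.359)/(1 − 0.359)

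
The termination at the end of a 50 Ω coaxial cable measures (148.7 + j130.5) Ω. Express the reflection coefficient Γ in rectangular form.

Γ = (Z_L − Z_0)/(Z_L + Z_0) = (98.7 + j130.5)/(198.7 + j130.5)

Γ ≈ 0.648 + j0.231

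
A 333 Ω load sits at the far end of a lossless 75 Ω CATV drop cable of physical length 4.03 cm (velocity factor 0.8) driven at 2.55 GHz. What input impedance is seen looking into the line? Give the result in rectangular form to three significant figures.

λ = v/f = 0.8·c / 2.55 GHz = 0.0941 m
βl = 2π·l/λ = 2π × 0.428 = 154°
tan(βl) = tan(154°) = -0.485
Z_in = Z_0·(Z_L + jZ_0·tanβl)/(Z_0 + jZ_L·tanβl)
     = 75·(333 − j36.3)/(75 − j161)

Z_in ≈ 73.1 + j121 Ω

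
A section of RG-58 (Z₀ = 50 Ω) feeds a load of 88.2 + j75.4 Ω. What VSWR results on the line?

VSWR ≈ 3.32

Γ = (Z_L − Z_0)/(Z_L + Z_0) = (38.2 + j75.4)/(138.2 + j75.4)
|Γ| = 84.5/157 = 0.537
VSWR = (1 + |Γ|)/(1 − |Γ|) = 1.54/0.463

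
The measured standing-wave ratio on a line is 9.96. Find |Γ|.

|Γ| ≈ 0.818

|Γ| = (S − 1)/(S + 1) = (9.96 − 1)/(9.96 + 1) = 8.96/11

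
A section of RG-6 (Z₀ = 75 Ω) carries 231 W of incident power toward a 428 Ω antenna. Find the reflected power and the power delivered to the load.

P_reflected ≈ 114 W; P_delivered ≈ 117 W

Γ = (428 − 75)/(428 + 75) = 0.702
|Γ|² = 0.493
P_refl = |Γ|²·P_inc = 114 W, P_del = (1 − |Γ|²)·P_inc = 117 W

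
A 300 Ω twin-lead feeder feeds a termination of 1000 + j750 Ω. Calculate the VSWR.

VSWR ≈ 5.32

Γ = (Z_L − Z_0)/(Z_L + Z_0) = (700 + j750)/(1300 + j750)
|Γ| = 1030/1500 = 0.684
VSWR = (1 + |Γ|)/(1 − |Γ|) = 1.68/0.316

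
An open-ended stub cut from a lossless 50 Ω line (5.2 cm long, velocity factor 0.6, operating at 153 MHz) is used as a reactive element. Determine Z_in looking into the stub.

Z_in ≈ −j175 Ω

λ = v/f = 0.6·c / 153 MHz = 1.18 m
βl = 2π·l/λ = 2π × 0.0442 = 15.9°
tan(βl) = 0.285
For an open-ended stub, Z_in = −jZ_0·cot(βl) = −jZ_0/tan(βl)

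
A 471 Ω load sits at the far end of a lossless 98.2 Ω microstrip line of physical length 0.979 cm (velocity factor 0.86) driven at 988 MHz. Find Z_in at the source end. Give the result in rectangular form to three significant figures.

λ = v/f = 0.86·c / 988 MHz = 0.261 m
βl = 2π·l/λ = 2π × 0.0375 = 13.5°
tan(βl) = tan(13.5°) = 0.24
Z_in = Z_0·(Z_L + jZ_0·tanβl)/(Z_0 + jZ_L·tanβl)
     = 98.2·(471 + j23.6)/(98.2 + j113)

Z_in ≈ 214 − j223 Ω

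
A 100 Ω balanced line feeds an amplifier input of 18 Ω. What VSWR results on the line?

Γ = (18 − 100)/(18 + 100) = -0.695
VSWR = (1 + 0.695)/(1 − 0.695)

VSWR ≈ 5.56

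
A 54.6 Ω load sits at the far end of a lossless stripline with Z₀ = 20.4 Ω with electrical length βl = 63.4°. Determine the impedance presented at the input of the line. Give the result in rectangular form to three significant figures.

Z_in ≈ 9.21 − j8.49 Ω

tan(βl) = tan(63.4°) = 2
Z_in = Z_0·(Z_L + jZ_0·tanβl)/(Z_0 + jZ_L·tanβl)
     = 20.4·(54.6 + j40.7)/(20.4 + j109)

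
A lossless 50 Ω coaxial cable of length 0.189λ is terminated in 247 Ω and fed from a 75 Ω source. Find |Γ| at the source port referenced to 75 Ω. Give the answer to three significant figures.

|Γ| ≈ 0.745

βl = 2π × 0.189 = 68°
tan(βl) = 2.48
Z_in = Z_0·(Z_L + jZ_0·tanβl)/(Z_0 + jZ_L·tanβl) = 11.7 − j19.2 Ω
Γ_s = (Z_in − Z_s)/(Z_in + Z_s) = (-63.3 − j19.2)/(86.7 − j19.2), |Γ_s| = 0.745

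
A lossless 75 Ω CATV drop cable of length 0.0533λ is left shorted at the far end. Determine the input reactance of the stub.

X_in ≈ 26.1 Ω (inductive)

βl = 2π × 0.0533 = 19.2°
tan(βl) = 0.348
For a shorted stub, Z_in = jZ_0·tan(βl)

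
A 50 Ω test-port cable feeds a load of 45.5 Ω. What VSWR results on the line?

VSWR ≈ 1.1

For a purely resistive load, VSWR = R_L/Z_0 or Z_0/R_L (whichever > 1) = 50/45.5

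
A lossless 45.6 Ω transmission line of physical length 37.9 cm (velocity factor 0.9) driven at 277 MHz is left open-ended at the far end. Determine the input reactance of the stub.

X_in ≈ 54.3 Ω (inductive)

λ = v/f = 0.9·c / 277 MHz = 0.975 m
βl = 2π·l/λ = 2π × 0.389 = 140°
tan(βl) = -0.84
For an open-ended stub, Z_in = −jZ_0·cot(βl) = −jZ_0/tan(βl)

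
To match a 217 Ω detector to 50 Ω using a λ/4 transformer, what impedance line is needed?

Z_qwt ≈ 104 Ω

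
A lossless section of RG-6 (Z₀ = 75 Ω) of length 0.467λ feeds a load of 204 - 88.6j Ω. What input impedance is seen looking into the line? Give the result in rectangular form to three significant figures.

βl = 2π × 0.467 = 168°
tan(βl) = tan(168°) = -0.21
Z_in = Z_0·(Z_L + jZ_0·tanβl)/(Z_0 + jZ_L·tanβl)
     = 75·(204 − j104)/(56.4 − j42.9)

Z_in ≈ 239 + j42.9 Ω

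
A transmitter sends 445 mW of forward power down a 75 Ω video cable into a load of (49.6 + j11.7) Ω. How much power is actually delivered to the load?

P_delivered ≈ 423 mW

|Γ| = |(-25.4 + j11.7)/(124.6 + j11.7)| = 0.223
|Γ|² = 0.0499
P_refl = |Γ|²·P_inc = 22.2 mW, P_del = (1 − |Γ|²)·P_inc = 423 mW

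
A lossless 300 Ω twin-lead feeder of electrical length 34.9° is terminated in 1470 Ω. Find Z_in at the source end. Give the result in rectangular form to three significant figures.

tan(βl) = tan(34.9°) = 0.698
Z_in = Z_0·(Z_L + jZ_0·tanβl)/(Z_0 + jZ_L·tanβl)
     = 300·(1470 + j209)/(300 + j1030)

Z_in ≈ 172 − j380 Ω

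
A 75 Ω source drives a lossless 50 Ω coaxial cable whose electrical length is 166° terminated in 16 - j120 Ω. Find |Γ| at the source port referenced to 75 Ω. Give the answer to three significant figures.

|Γ| ≈ 0.872

tan(βl) = -0.249
Z_in = Z_0·(Z_L + jZ_0·tanβl)/(Z_0 + jZ_L·tanβl) = 101 − j310 Ω
Γ_s = (Z_in − Z_s)/(Z_in + Z_s) = (26.4 − j310)/(176 − j310), |Γ_s| = 0.872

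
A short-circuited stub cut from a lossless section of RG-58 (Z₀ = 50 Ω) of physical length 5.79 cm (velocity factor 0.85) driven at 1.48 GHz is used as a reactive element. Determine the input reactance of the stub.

X_in ≈ -83.3 Ω (capacitive)

λ = v/f = 0.85·c / 1.48 GHz = 0.172 m
βl = 2π·l/λ = 2π × 0.336 = 121°
tan(βl) = -1.67
For a short-circuited stub, Z_in = jZ_0·tan(βl)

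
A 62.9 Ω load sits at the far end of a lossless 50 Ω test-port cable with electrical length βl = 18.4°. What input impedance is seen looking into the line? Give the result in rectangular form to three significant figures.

Z_in ≈ 59.4 − j8.25 Ω

tan(βl) = tan(18.4°) = 0.333
Z_in = Z_0·(Z_L + jZ_0·tanβl)/(Z_0 + jZ_L·tanβl)
     = 50·(62.9 + j16.6)/(50 + j20.9)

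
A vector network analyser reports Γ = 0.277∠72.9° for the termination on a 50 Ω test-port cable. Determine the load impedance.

Z_L = Z_0·(1 + Γ)/(1 − Γ) = 50·(1.08 + j0.265)/(0.919 − j0.265)

Z_L ≈ 50.5 + j29 Ω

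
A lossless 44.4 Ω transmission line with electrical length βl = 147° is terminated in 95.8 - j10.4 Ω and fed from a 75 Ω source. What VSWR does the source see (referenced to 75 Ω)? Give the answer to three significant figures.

VSWR ≈ 2.03

tan(βl) = -0.649
Z_in = Z_0·(Z_L + jZ_0·tanβl)/(Z_0 + jZ_L·tanβl) = 50.8 + j37.6 Ω
Γ_s = (Z_in − Z_s)/(Z_in + Z_s) = (-24.2 + j37.6)/(126 + j37.6), |Γ_s| = 0.341
VSWR = (1 + |Γ_s|)/(1 − |Γ_s|)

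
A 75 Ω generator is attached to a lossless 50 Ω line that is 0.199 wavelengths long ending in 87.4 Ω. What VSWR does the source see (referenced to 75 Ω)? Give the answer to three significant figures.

VSWR ≈ 2.51

βl = 2π × 0.199 = 71.6°
tan(βl) = 3.01
Z_in = Z_0·(Z_L + jZ_0·tanβl)/(Z_0 + jZ_L·tanβl) = 30.6 − j10.8 Ω
Γ_s = (Z_in − Z_s)/(Z_in + Z_s) = (-44.4 − j10.8)/(106 − j10.8), |Γ_s| = 0.43
VSWR = (1 + |Γ_s|)/(1 − |Γ_s|)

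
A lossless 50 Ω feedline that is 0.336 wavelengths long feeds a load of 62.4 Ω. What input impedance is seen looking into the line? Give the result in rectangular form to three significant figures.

Z_in ≈ 44.3 + j8.72 Ω

βl = 2π × 0.336 = 121°
tan(βl) = tan(121°) = -1.67
Z_in = Z_0·(Z_L + jZ_0·tanβl)/(Z_0 + jZ_L·tanβl)
     = 50·(62.4 − j83.3)/(50 − j104)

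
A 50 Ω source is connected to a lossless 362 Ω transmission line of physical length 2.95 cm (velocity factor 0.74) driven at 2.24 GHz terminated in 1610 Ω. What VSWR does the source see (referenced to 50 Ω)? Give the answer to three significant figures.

λ = v/f = 0.74·c / 2.24 GHz = 0.0991 m
βl = 2π·l/λ = 2π × 0.298 = 107°
tan(βl) = -3.24
Z_in = Z_0·(Z_L + jZ_0·tanβl)/(Z_0 + jZ_L·tanβl) = 88.7 + j106 Ω
Γ_s = (Z_in − Z_s)/(Z_in + Z_s) = (38.7 + j106)/(139 + j106), |Γ_s| = 0.645
VSWR = (1 + |Γ_s|)/(1 − |Γ_s|)

VSWR ≈ 4.64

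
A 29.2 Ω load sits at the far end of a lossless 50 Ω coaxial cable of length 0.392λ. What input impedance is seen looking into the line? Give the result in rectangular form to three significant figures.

βl = 2π × 0.392 = 141°
tan(βl) = tan(141°) = -0.806
Z_in = Z_0·(Z_L + jZ_0·tanβl)/(Z_0 + jZ_L·tanβl)
     = 50·(29.2 − j40.3)/(50 − j23.5)

Z_in ≈ 39.4 − j21.7 Ω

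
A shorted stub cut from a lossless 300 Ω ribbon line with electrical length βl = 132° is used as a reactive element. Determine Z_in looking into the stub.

Z_in ≈ −j333 Ω

tan(βl) = -1.11
For a shorted stub, Z_in = jZ_0·tan(βl)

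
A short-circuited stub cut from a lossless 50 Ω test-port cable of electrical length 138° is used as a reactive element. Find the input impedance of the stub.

tan(βl) = -0.9
For a short-circuited stub, Z_in = jZ_0·tan(βl)

Z_in ≈ −j45 Ω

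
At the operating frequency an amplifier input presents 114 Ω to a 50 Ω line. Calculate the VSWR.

VSWR ≈ 2.28

For a purely resistive load, VSWR = R_L/Z_0 or Z_0/R_L (whichever > 1) = 114/50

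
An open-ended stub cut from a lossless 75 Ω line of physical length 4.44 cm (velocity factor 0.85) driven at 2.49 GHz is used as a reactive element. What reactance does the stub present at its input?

X_in ≈ 169 Ω (inductive)

λ = v/f = 0.85·c / 2.49 GHz = 0.102 m
βl = 2π·l/λ = 2π × 0.434 = 156°
tan(βl) = -0.444
For an open-ended stub, Z_in = −jZ_0·cot(βl) = −jZ_0/tan(βl)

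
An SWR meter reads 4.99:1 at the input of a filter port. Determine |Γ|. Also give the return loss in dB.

|Γ| = (S − 1)/(S + 1) = (4.99 − 1)/(4.99 + 1) = 3.99/5.99
RL = −20·log₁₀|Γ| = −20·log₁₀(0.666)

|Γ| ≈ 0.666; return loss ≈ 3.53 dB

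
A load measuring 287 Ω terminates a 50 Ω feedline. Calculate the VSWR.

For a purely resistive load, VSWR = R_L/Z_0 or Z_0/R_L (whichever > 1) = 287/50

VSWR ≈ 5.74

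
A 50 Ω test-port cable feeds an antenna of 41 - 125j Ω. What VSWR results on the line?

Γ = (Z_L − Z_0)/(Z_L + Z_0) = (-9 − j125)/(91 − j125)
|Γ| = 125/155 = 0.811
VSWR = (1 + |Γ|)/(1 − |Γ|) = 1.81/0.189

VSWR ≈ 9.56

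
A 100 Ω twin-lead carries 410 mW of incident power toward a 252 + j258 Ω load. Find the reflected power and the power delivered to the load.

|Γ| = |(152 + j258)/(352 + j258)| = 0.686
|Γ|² = 0.471
P_refl = |Γ|²·P_inc = 193 mW, P_del = (1 − |Γ|²)·P_inc = 217 mW

P_reflected ≈ 193 mW; P_delivered ≈ 217 mW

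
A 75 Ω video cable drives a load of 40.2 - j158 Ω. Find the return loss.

RL ≈ 1.65 dB

Γ = (-34.8 − j158)/(115.2 − j158), |Γ| = 0.827
RL = −20·log₁₀|Γ| = −20·log₁₀(0.827)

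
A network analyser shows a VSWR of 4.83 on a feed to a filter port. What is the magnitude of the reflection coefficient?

|Γ| ≈ 0.657

|Γ| = (S − 1)/(S + 1) = (4.83 − 1)/(4.83 + 1) = 3.83/5.83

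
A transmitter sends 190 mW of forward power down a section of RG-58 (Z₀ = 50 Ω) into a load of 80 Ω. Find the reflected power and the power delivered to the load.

Γ = (80 − 50)/(80 + 50) = 0.231
|Γ|² = 0.0533
P_refl = |Γ|²·P_inc = 10.1 mW, P_del = (1 − |Γ|²)·P_inc = 180 mW

P_reflected ≈ 10.1 mW; P_delivered ≈ 180 mW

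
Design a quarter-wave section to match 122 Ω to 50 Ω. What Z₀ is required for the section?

Z_qwt ≈ 78.1 Ω

Z_qwt = √(Z_0·R_L) = √(50 × 122) = √6100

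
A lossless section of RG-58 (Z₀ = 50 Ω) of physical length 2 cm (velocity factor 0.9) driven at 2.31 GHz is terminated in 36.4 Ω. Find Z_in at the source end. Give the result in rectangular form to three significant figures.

Z_in ≈ 57.2 + j15.5 Ω

λ = v/f = 0.9·c / 2.31 GHz = 0.117 m
βl = 2π·l/λ = 2π × 0.171 = 61.6°
tan(βl) = tan(61.6°) = 1.85
Z_in = Z_0·(Z_L + jZ_0·tanβl)/(Z_0 + jZ_L·tanβl)
     = 50·(36.4 + j92.5)/(50 + j67.3)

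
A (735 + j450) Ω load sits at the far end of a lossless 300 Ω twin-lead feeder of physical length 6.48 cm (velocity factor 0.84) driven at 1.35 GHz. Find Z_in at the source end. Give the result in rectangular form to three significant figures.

λ = v/f = 0.84·c / 1.35 GHz = 0.187 m
βl = 2π·l/λ = 2π × 0.347 = 125°
tan(βl) = tan(125°) = -1.43
Z_in = Z_0·(Z_L + jZ_0·tanβl)/(Z_0 + jZ_L·tanβl)
     = 300·(735 + j21.1)/(943 − j1050)

Z_in ≈ 101 + j119 Ω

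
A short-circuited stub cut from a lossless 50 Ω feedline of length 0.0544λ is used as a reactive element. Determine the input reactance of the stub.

βl = 2π × 0.0544 = 19.6°
tan(βl) = 0.356
For a short-circuited stub, Z_in = jZ_0·tan(βl)

X_in ≈ 17.8 Ω (inductive)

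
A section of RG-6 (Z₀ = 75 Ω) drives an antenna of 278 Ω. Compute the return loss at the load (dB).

Γ = (278 − 75)/(278 + 75) = 0.575
RL = −20·log₁₀|Γ| = −20·log₁₀(0.575)

RL ≈ 4.81 dB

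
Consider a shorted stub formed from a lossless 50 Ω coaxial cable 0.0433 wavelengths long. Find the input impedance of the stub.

βl = 2π × 0.0433 = 15.6°
tan(βl) = 0.279
For a shorted stub, Z_in = jZ_0·tan(βl)

Z_in ≈ +j13.9 Ω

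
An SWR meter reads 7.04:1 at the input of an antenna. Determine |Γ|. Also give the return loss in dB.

|Γ| ≈ 0.751; return loss ≈ 2.48 dB

|Γ| = (S − 1)/(S + 1) = (7.04 − 1)/(7.04 + 1) = 6.04/8.04
RL = −20·log₁₀|Γ| = −20·log₁₀(0.751)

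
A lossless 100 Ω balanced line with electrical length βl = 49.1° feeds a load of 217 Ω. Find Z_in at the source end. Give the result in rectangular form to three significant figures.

tan(βl) = tan(49.1°) = 1.15
Z_in = Z_0·(Z_L + jZ_0·tanβl)/(Z_0 + jZ_L·tanβl)
     = 100·(217 + j115)/(100 + j251)

Z_in ≈ 69.6 − j58.8 Ω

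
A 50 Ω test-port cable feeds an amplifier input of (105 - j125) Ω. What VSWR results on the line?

Γ = (Z_L − Z_0)/(Z_L + Z_0) = (55 − j125)/(155 − j125)
|Γ| = 137/199 = 0.686
VSWR = (1 + |Γ|)/(1 − |Γ|) = 1.69/0.314

VSWR ≈ 5.37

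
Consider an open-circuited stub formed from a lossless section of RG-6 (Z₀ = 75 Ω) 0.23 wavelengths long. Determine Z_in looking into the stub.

βl = 2π × 0.23 = 82.8°
tan(βl) = 7.92
For an open-circuited stub, Z_in = −jZ_0·cot(βl) = −jZ_0/tan(βl)

Z_in ≈ −j9.47 Ω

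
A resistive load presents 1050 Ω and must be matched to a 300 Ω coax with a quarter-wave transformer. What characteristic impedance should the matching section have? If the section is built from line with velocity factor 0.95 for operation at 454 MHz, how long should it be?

Z_qwt ≈ 561 Ω; length ≈ 15.7 cm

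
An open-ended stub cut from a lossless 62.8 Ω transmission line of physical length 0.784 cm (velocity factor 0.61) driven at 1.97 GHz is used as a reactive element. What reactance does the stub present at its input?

X_in ≈ -107 Ω (capacitive)

λ = v/f = 0.61·c / 1.97 GHz = 0.0929 m
βl = 2π·l/λ = 2π × 0.0844 = 30.4°
tan(βl) = 0.586
For an open-ended stub, Z_in = −jZ_0·cot(βl) = −jZ_0/tan(βl)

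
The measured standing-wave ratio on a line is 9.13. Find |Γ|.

|Γ| ≈ 0.803

|Γ| = (S − 1)/(S + 1) = (9.13 − 1)/(9.13 + 1) = 8.13/10.1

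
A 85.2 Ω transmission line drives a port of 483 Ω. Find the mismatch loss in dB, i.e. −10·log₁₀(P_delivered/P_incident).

mismatch loss ≈ 2.93 dB

Γ = (483 − 85.2)/(483 + 85.2) = 0.7
|Γ|² = 0.49, so P_del/P_inc = 1 − |Γ|² = 0.51
ML = −10·log₁₀(1 − |Γ|²)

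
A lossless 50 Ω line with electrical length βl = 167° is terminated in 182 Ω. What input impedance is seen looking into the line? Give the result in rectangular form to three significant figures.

tan(βl) = tan(167°) = -0.231
Z_in = Z_0·(Z_L + jZ_0·tanβl)/(Z_0 + jZ_L·tanβl)
     = 50·(182 − j11.5)/(50 − j42)

Z_in ≈ 112 + j82.9 Ω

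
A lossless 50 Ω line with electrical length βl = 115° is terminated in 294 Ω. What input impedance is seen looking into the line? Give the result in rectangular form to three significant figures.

Z_in ≈ 10.3 + j22.5 Ω

tan(βl) = tan(115°) = -2.14
Z_in = Z_0·(Z_L + jZ_0·tanβl)/(Z_0 + jZ_L·tanβl)
     = 50·(294 − j107)/(50 − j630)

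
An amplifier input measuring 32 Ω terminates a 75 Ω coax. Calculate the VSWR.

Γ = (32 − 75)/(32 + 75) = -0.402
VSWR = (1 + 0.402)/(1 − 0.402)

VSWR ≈ 2.34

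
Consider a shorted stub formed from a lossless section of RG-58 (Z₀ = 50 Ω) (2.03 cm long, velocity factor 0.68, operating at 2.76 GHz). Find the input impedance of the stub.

Z_in ≈ −j320 Ω

λ = v/f = 0.68·c / 2.76 GHz = 0.0739 m
βl = 2π·l/λ = 2π × 0.275 = 98.9°
tan(βl) = -6.41
For a shorted stub, Z_in = jZ_0·tan(βl)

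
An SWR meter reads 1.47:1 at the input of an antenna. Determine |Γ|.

|Γ| = (S − 1)/(S + 1) = (1.47 − 1)/(1.47 + 1) = 0.47/2.47

|Γ| ≈ 0.19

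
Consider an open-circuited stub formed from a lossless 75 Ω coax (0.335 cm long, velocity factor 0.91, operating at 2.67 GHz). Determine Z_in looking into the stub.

Z_in ≈ −j359 Ω

λ = v/f = 0.91·c / 2.67 GHz = 0.102 m
βl = 2π·l/λ = 2π × 0.0328 = 11.8°
tan(βl) = 0.209
For an open-circuited stub, Z_in = −jZ_0·cot(βl) = −jZ_0/tan(βl)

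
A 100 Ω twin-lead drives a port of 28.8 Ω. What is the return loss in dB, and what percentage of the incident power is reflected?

RL ≈ 5.15 dB; 30.6% of incident power reflected

Γ = (28.8 − 100)/(28.8 + 100) = -0.553
RL = −20·log₁₀(0.553) = 5.15 dB
P_refl/P_inc = |Γ|² = 0.306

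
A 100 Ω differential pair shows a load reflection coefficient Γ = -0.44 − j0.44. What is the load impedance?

Z_L ≈ 27 − j38.8 Ω

Z_L = Z_0·(1 + Γ)/(1 − Γ) = 100·(0.56 − j0.44)/(1.44 + j0.44)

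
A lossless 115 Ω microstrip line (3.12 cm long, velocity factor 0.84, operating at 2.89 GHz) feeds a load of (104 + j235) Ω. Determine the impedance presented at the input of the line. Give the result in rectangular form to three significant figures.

Z_in ≈ 19.2 + j32.1 Ω

λ = v/f = 0.84·c / 2.89 GHz = 0.0872 m
βl = 2π·l/λ = 2π × 0.358 = 129°
tan(βl) = tan(129°) = -1.24
Z_in = Z_0·(Z_L + jZ_0·tanβl)/(Z_0 + jZ_L·tanβl)
     = 115·(104 + j92)/(407 − j129)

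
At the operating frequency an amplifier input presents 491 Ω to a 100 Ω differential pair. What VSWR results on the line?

For a purely resistive load, VSWR = R_L/Z_0 or Z_0/R_L (whichever > 1) = 491/100

VSWR ≈ 4.91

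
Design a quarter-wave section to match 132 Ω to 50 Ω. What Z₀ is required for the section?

Z_qwt ≈ 81.2 Ω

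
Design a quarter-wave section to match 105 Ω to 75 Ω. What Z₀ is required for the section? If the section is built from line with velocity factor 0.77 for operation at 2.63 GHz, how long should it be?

Z_qwt ≈ 88.7 Ω; length ≈ 2.2 cm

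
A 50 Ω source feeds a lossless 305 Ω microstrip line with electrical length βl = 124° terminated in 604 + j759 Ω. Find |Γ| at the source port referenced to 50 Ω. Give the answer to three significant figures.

|Γ| ≈ 0.685

tan(βl) = -1.48
Z_in = Z_0·(Z_L + jZ_0·tanβl)/(Z_0 + jZ_L·tanβl) = 63.1 + j105 Ω
Γ_s = (Z_in − Z_s)/(Z_in + Z_s) = (13.1 + j105)/(113 + j105), |Γ_s| = 0.685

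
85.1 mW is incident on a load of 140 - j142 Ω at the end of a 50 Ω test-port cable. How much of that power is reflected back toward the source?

P_reflected ≈ 42.7 mW

|Γ| = |(90 − j142)/(190 − j142)| = 0.709
|Γ|² = 0.502
P_refl = |Γ|²·P_inc = 42.7 mW, P_del = (1 − |Γ|²)·P_inc = 42.4 mW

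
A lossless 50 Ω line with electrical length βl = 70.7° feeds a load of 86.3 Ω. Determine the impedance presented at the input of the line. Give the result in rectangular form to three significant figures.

Z_in ≈ 31.2 − j11.2 Ω

tan(βl) = tan(70.7°) = 2.86
Z_in = Z_0·(Z_L + jZ_0·tanβl)/(Z_0 + jZ_L·tanβl)
     = 50·(86.3 + j143)/(50 + j246)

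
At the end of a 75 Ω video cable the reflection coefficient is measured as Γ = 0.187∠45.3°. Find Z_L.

Z_L = Z_0·(1 + Γ)/(1 − Γ) = 75·(1.13 + j0.133)/(0.868 − j0.133)

Z_L ≈ 93.8 + j25.8 Ω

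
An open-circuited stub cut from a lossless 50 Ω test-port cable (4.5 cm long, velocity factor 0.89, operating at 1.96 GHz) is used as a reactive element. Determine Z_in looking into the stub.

Z_in ≈ +j27.6 Ω

λ = v/f = 0.89·c / 1.96 GHz = 0.136 m
βl = 2π·l/λ = 2π × 0.33 = 119°
tan(βl) = -1.81
For an open-circuited stub, Z_in = −jZ_0·cot(βl) = −jZ_0/tan(βl)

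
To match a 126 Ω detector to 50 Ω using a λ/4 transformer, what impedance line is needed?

Z_qwt = √(Z_0·R_L) = √(50 × 126) = √6300

Z_qwt ≈ 79.4 Ω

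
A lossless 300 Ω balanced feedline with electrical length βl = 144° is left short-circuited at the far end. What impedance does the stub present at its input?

Z_in ≈ −j218 Ω

tan(βl) = -0.727
For a short-circuited stub, Z_in = jZ_0·tan(βl)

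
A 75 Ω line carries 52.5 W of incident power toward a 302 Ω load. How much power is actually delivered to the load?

P_delivered ≈ 33.5 W

Γ = (302 − 75)/(302 + 75) = 0.602
|Γ|² = 0.363
P_refl = |Γ|²·P_inc = 19 W, P_del = (1 − |Γ|²)·P_inc = 33.5 W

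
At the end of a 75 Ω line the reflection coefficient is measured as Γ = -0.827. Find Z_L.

Z_L = Z_0·(1 + Γ)/(1 − Γ) = 75·(0.173)/(1.83)

Z_L ≈ 7.1 Ω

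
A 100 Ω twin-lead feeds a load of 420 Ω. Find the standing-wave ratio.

VSWR ≈ 4.2

Γ = (420 − 100)/(420 + 100) = 0.615
VSWR = (1 + 0.615)/(1 − 0.615)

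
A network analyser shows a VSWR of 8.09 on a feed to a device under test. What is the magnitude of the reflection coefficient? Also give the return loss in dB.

|Γ| ≈ 0.78; return loss ≈ 2.16 dB

|Γ| = (S − 1)/(S + 1) = (8.09 − 1)/(8.09 + 1) = 7.09/9.09
RL = −20·log₁₀|Γ| = −20·log₁₀(0.78)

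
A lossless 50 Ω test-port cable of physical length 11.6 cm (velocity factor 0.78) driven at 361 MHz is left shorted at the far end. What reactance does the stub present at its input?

X_in ≈ 104 Ω (inductive)

λ = v/f = 0.78·c / 361 MHz = 0.648 m
βl = 2π·l/λ = 2π × 0.179 = 64.4°
tan(βl) = 2.09
For a shorted stub, Z_in = jZ_0·tan(βl)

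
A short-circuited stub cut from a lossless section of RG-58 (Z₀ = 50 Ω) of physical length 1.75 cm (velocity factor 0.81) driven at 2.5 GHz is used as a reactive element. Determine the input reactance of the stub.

X_in ≈ 106 Ω (inductive)

λ = v/f = 0.81·c / 2.5 GHz = 0.0972 m
βl = 2π·l/λ = 2π × 0.18 = 64.8°
tan(βl) = 2.13
For a short-circuited stub, Z_in = jZ_0·tan(βl)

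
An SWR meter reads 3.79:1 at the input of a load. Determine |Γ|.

|Γ| ≈ 0.582

|Γ| = (S − 1)/(S + 1) = (3.79 − 1)/(3.79 + 1) = 2.79/4.79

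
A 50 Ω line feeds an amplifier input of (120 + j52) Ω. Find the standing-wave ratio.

Γ = (Z_L − Z_0)/(Z_L + Z_0) = (70 + j52)/(170 + j52)
|Γ| = 87.2/178 = 0.491
VSWR = (1 + |Γ|)/(1 − |Γ|) = 1.49/0.509

VSWR ≈ 2.93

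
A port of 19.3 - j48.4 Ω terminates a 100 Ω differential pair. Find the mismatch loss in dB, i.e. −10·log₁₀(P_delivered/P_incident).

Γ = (-80.7 − j48.4)/(119.3 − j48.4), |Γ| = 0.731
|Γ|² = 0.534, so P_del/P_inc = 1 − |Γ|² = 0.466
ML = −10·log₁₀(1 − |Γ|²)

mismatch loss ≈ 3.32 dB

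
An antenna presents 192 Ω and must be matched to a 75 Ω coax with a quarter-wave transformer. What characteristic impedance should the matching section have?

Z_qwt = √(Z_0·R_L) = √(75 × 192) = √14400

Z_qwt ≈ 120 Ω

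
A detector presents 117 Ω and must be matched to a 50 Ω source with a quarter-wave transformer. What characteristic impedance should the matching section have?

Z_qwt ≈ 76.5 Ω

Z_qwt = √(Z_0·R_L) = √(50 × 117) = √5850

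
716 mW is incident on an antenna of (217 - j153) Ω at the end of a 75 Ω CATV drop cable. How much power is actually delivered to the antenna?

P_delivered ≈ 429 mW

|Γ| = |(142 − j153)/(292 − j153)| = 0.633
|Γ|² = 0.401
P_refl = |Γ|²·P_inc = 287 mW, P_del = (1 − |Γ|²)·P_inc = 429 mW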